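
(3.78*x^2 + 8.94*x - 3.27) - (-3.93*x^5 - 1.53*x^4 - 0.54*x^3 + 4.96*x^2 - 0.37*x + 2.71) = 3.93*x^5 + 1.53*x^4 + 0.54*x^3 - 1.18*x^2 + 9.31*x - 5.98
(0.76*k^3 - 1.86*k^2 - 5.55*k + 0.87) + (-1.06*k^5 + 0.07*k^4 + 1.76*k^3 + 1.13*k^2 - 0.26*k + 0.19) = -1.06*k^5 + 0.07*k^4 + 2.52*k^3 - 0.73*k^2 - 5.81*k + 1.06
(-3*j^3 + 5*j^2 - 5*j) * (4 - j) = 3*j^4 - 17*j^3 + 25*j^2 - 20*j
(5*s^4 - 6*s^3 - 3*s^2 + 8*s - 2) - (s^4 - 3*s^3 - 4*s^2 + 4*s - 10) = 4*s^4 - 3*s^3 + s^2 + 4*s + 8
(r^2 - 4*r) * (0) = 0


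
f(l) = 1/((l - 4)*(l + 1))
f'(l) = -1/((l - 4)*(l + 1)^2) - 1/((l - 4)^2*(l + 1)) = (3 - 2*l)/(l^4 - 6*l^3 + l^2 + 24*l + 16)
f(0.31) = -0.21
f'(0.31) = 0.10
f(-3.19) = 0.06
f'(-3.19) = 0.04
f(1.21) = -0.16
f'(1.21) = 0.02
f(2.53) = -0.19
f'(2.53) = -0.08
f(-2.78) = 0.08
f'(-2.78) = 0.06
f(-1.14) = 1.39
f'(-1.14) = 10.20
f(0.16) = -0.22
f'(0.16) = 0.14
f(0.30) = -0.21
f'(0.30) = 0.10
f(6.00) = 0.07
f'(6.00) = -0.05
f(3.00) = -0.25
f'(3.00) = -0.19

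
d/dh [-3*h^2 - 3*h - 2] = -6*h - 3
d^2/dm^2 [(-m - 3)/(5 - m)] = 16/(m - 5)^3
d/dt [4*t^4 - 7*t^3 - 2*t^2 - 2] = t*(16*t^2 - 21*t - 4)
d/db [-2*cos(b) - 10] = 2*sin(b)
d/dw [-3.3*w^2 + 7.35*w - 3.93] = 7.35 - 6.6*w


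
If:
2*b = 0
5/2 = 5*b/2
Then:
No Solution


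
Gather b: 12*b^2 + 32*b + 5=12*b^2 + 32*b + 5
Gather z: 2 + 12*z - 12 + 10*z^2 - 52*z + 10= 10*z^2 - 40*z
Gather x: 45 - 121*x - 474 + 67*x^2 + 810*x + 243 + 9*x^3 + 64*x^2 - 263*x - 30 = 9*x^3 + 131*x^2 + 426*x - 216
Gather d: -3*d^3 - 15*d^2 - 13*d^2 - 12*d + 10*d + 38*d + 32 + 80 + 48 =-3*d^3 - 28*d^2 + 36*d + 160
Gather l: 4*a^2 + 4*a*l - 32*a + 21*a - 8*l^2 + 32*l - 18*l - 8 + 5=4*a^2 - 11*a - 8*l^2 + l*(4*a + 14) - 3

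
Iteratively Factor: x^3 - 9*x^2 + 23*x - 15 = (x - 1)*(x^2 - 8*x + 15) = (x - 3)*(x - 1)*(x - 5)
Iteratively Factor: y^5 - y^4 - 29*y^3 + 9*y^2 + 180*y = (y)*(y^4 - y^3 - 29*y^2 + 9*y + 180) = y*(y + 3)*(y^3 - 4*y^2 - 17*y + 60) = y*(y - 5)*(y + 3)*(y^2 + y - 12) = y*(y - 5)*(y + 3)*(y + 4)*(y - 3)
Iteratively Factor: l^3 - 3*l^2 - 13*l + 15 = (l + 3)*(l^2 - 6*l + 5) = (l - 1)*(l + 3)*(l - 5)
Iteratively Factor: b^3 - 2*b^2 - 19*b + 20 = (b - 1)*(b^2 - b - 20) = (b - 5)*(b - 1)*(b + 4)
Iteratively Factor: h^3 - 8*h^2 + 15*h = (h - 5)*(h^2 - 3*h) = (h - 5)*(h - 3)*(h)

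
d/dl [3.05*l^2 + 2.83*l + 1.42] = 6.1*l + 2.83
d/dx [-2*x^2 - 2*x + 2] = -4*x - 2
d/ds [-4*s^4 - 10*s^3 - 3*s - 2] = -16*s^3 - 30*s^2 - 3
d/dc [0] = 0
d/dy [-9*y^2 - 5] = -18*y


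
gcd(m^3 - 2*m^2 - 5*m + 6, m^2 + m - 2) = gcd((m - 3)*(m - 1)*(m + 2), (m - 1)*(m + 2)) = m^2 + m - 2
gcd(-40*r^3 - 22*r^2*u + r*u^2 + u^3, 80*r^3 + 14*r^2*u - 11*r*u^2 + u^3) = 10*r^2 + 3*r*u - u^2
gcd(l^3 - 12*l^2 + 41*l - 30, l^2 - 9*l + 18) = l - 6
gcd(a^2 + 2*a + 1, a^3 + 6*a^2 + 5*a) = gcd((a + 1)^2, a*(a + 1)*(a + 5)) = a + 1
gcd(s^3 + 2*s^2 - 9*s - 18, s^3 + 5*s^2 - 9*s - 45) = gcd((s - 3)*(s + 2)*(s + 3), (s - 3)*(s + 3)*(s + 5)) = s^2 - 9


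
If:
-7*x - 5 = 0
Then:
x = -5/7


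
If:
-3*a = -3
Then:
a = 1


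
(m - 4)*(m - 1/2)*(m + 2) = m^3 - 5*m^2/2 - 7*m + 4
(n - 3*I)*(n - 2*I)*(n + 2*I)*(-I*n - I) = -I*n^4 - 3*n^3 - I*n^3 - 3*n^2 - 4*I*n^2 - 12*n - 4*I*n - 12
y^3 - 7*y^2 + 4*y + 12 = (y - 6)*(y - 2)*(y + 1)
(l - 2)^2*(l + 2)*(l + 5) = l^4 + 3*l^3 - 14*l^2 - 12*l + 40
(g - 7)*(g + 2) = g^2 - 5*g - 14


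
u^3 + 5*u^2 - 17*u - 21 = (u - 3)*(u + 1)*(u + 7)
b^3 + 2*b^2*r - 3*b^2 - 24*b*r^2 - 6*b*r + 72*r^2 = (b - 3)*(b - 4*r)*(b + 6*r)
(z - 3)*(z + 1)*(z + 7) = z^3 + 5*z^2 - 17*z - 21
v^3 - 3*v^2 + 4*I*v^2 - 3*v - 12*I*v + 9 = (v - 3)*(v + I)*(v + 3*I)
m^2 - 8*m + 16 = (m - 4)^2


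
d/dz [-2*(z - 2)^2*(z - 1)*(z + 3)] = -8*z^3 + 12*z^2 + 28*z - 40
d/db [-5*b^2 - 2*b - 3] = -10*b - 2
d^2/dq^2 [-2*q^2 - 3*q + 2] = -4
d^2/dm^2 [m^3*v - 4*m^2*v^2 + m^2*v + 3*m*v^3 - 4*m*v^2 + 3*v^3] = 2*v*(3*m - 4*v + 1)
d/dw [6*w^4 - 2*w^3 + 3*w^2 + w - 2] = 24*w^3 - 6*w^2 + 6*w + 1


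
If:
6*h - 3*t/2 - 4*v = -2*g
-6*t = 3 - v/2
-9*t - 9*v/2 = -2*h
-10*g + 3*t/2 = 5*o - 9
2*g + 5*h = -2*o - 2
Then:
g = 255/128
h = -537/1984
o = -2297/992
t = -1301/2976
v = 187/248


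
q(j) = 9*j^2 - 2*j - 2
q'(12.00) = 214.00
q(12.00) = 1270.00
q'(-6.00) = -110.00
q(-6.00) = 334.00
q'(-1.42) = -27.56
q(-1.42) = 18.99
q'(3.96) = 69.28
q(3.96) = 131.21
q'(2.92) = 50.56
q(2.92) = 68.90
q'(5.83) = 102.94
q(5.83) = 292.24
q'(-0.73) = -15.14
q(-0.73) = 4.26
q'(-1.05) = -20.90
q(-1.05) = 10.02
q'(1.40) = 23.20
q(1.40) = 12.84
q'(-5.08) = -93.44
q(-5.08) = 240.42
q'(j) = 18*j - 2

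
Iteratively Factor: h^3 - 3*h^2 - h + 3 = (h - 1)*(h^2 - 2*h - 3) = (h - 3)*(h - 1)*(h + 1)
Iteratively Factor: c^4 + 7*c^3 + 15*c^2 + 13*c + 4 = (c + 1)*(c^3 + 6*c^2 + 9*c + 4) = (c + 1)*(c + 4)*(c^2 + 2*c + 1) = (c + 1)^2*(c + 4)*(c + 1)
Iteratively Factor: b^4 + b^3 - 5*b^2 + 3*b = (b)*(b^3 + b^2 - 5*b + 3) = b*(b - 1)*(b^2 + 2*b - 3) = b*(b - 1)*(b + 3)*(b - 1)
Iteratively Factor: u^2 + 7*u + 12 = (u + 3)*(u + 4)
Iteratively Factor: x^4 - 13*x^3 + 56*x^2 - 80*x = (x - 4)*(x^3 - 9*x^2 + 20*x) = (x - 4)^2*(x^2 - 5*x) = (x - 5)*(x - 4)^2*(x)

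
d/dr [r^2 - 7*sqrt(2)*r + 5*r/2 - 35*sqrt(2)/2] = 2*r - 7*sqrt(2) + 5/2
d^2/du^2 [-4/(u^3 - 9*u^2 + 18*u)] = 24*(u*(u - 3)*(u^2 - 9*u + 18) - 3*(u^2 - 6*u + 6)^2)/(u^3*(u^2 - 9*u + 18)^3)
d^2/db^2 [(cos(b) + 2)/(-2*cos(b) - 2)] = (cos(b) - 2)/(2*(cos(b) + 1)^2)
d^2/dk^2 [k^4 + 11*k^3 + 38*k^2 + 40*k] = 12*k^2 + 66*k + 76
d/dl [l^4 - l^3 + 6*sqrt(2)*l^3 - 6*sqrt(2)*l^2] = l*(4*l^2 - 3*l + 18*sqrt(2)*l - 12*sqrt(2))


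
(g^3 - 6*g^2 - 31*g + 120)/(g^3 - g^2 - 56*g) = (g^2 + 2*g - 15)/(g*(g + 7))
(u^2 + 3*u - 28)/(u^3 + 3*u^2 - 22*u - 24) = (u + 7)/(u^2 + 7*u + 6)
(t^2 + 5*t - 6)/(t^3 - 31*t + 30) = 1/(t - 5)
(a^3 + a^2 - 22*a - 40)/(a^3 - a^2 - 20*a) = (a + 2)/a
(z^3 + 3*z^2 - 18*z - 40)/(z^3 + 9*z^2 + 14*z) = (z^2 + z - 20)/(z*(z + 7))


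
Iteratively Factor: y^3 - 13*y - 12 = (y - 4)*(y^2 + 4*y + 3) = (y - 4)*(y + 3)*(y + 1)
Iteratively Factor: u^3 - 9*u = (u)*(u^2 - 9) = u*(u + 3)*(u - 3)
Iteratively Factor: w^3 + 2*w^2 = (w)*(w^2 + 2*w) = w*(w + 2)*(w)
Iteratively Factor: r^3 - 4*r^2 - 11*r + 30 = (r + 3)*(r^2 - 7*r + 10) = (r - 2)*(r + 3)*(r - 5)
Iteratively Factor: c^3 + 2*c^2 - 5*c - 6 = (c + 3)*(c^2 - c - 2) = (c + 1)*(c + 3)*(c - 2)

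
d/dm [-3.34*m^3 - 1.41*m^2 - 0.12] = m*(-10.02*m - 2.82)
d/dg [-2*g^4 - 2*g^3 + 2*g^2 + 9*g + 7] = -8*g^3 - 6*g^2 + 4*g + 9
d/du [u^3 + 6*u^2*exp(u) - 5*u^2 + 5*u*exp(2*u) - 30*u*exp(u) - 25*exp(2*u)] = 6*u^2*exp(u) + 3*u^2 + 10*u*exp(2*u) - 18*u*exp(u) - 10*u - 45*exp(2*u) - 30*exp(u)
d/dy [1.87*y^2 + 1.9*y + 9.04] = 3.74*y + 1.9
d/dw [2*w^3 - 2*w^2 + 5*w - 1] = 6*w^2 - 4*w + 5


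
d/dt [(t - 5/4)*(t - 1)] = 2*t - 9/4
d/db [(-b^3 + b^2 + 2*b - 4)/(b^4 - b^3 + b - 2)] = ((-3*b^2 + 2*b + 2)*(b^4 - b^3 + b - 2) + (4*b^3 - 3*b^2 + 1)*(b^3 - b^2 - 2*b + 4))/(b^4 - b^3 + b - 2)^2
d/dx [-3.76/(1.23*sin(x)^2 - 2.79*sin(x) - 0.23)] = (9.2496*sin(x) - 10.4904)*cos(x)/(-1.23*sin(x)^2 + 2.79*sin(x) + 0.23)^2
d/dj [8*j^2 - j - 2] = 16*j - 1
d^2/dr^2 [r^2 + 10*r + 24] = 2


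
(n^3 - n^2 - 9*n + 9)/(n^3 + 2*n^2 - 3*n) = (n - 3)/n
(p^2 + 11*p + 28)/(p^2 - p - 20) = (p + 7)/(p - 5)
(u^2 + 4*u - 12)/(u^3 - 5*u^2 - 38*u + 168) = (u - 2)/(u^2 - 11*u + 28)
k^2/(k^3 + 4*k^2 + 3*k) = k/(k^2 + 4*k + 3)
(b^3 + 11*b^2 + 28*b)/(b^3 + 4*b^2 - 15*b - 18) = b*(b^2 + 11*b + 28)/(b^3 + 4*b^2 - 15*b - 18)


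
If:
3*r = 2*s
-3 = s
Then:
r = -2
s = -3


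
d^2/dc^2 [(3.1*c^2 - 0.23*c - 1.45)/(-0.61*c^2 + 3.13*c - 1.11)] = (-11.666494*c^3 + 15.83133*c^2 - 17.545308*c + 20.406578)/(0.226981*c^6 - 3.494019*c^5 + 19.16742*c^4 - 43.380235*c^3 + 34.87842*c^2 - 11.569419*c + 1.367631)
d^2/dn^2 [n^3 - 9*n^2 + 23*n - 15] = 6*n - 18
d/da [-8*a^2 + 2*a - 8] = 2 - 16*a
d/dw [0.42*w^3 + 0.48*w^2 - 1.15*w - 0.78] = 1.26*w^2 + 0.96*w - 1.15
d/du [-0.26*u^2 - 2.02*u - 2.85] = -0.52*u - 2.02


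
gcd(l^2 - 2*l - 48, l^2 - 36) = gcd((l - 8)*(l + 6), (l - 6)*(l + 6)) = l + 6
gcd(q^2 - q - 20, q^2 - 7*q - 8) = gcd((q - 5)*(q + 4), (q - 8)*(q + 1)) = 1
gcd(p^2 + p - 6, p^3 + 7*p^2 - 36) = p^2 + p - 6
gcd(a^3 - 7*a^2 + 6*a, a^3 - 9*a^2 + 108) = a - 6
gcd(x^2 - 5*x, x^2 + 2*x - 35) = x - 5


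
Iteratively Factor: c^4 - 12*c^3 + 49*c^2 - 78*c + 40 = (c - 2)*(c^3 - 10*c^2 + 29*c - 20) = (c - 5)*(c - 2)*(c^2 - 5*c + 4) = (c - 5)*(c - 4)*(c - 2)*(c - 1)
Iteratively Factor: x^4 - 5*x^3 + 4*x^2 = (x)*(x^3 - 5*x^2 + 4*x) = x*(x - 4)*(x^2 - x) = x*(x - 4)*(x - 1)*(x)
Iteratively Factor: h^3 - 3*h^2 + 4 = (h + 1)*(h^2 - 4*h + 4) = (h - 2)*(h + 1)*(h - 2)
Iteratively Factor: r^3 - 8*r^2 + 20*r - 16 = (r - 4)*(r^2 - 4*r + 4) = (r - 4)*(r - 2)*(r - 2)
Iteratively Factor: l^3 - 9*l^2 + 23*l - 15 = (l - 1)*(l^2 - 8*l + 15) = (l - 5)*(l - 1)*(l - 3)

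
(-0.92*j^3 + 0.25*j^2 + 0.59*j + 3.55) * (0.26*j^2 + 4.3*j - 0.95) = -0.2392*j^5 - 3.891*j^4 + 2.1024*j^3 + 3.2225*j^2 + 14.7045*j - 3.3725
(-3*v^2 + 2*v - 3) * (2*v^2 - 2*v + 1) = -6*v^4 + 10*v^3 - 13*v^2 + 8*v - 3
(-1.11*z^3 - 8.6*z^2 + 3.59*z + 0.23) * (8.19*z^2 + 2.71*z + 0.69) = -9.0909*z^5 - 73.4421*z^4 + 5.3302*z^3 + 5.6786*z^2 + 3.1004*z + 0.1587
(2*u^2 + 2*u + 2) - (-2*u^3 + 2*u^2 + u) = 2*u^3 + u + 2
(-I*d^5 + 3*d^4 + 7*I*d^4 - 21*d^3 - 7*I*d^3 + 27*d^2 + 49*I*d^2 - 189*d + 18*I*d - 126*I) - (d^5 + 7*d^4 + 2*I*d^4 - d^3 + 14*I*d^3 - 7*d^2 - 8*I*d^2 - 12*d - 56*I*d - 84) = -d^5 - I*d^5 - 4*d^4 + 5*I*d^4 - 20*d^3 - 21*I*d^3 + 34*d^2 + 57*I*d^2 - 177*d + 74*I*d + 84 - 126*I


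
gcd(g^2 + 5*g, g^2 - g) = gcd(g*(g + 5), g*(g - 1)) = g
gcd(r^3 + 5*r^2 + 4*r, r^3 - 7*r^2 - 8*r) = r^2 + r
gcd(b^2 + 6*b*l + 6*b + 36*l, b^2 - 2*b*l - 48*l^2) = b + 6*l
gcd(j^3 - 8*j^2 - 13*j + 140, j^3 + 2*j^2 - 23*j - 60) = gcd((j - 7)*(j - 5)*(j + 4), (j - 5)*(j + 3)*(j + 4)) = j^2 - j - 20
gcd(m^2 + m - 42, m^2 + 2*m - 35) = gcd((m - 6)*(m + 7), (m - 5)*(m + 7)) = m + 7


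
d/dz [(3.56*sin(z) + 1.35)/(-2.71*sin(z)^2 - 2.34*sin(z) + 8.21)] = (9.6476*sin(z)^2 + 7.317*sin(z) + 32.3866)*cos(z)/(7.3441*sin(z)^4 + 12.6828*sin(z)^3 - 39.0226*sin(z)^2 - 38.4228*sin(z) + 67.4041)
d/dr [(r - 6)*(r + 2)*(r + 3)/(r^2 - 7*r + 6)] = (r^2 - 2*r - 11)/(r^2 - 2*r + 1)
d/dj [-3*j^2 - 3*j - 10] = -6*j - 3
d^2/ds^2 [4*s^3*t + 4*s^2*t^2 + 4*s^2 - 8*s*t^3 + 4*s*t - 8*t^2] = 24*s*t + 8*t^2 + 8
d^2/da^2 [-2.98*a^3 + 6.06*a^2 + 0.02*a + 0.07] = 12.12 - 17.88*a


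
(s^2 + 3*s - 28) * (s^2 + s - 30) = s^4 + 4*s^3 - 55*s^2 - 118*s + 840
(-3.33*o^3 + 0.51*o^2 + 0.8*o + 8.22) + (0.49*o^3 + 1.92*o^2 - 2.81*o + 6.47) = -2.84*o^3 + 2.43*o^2 - 2.01*o + 14.69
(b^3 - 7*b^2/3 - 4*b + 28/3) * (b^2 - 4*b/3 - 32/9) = b^5 - 11*b^4/3 - 40*b^3/9 + 620*b^2/27 + 16*b/9 - 896/27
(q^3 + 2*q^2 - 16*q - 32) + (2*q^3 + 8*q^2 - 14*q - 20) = 3*q^3 + 10*q^2 - 30*q - 52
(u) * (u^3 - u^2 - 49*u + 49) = u^4 - u^3 - 49*u^2 + 49*u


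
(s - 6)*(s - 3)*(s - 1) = s^3 - 10*s^2 + 27*s - 18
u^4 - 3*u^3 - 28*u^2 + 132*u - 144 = (u - 4)*(u - 3)*(u - 2)*(u + 6)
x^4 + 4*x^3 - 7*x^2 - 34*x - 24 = (x - 3)*(x + 1)*(x + 2)*(x + 4)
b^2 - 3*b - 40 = (b - 8)*(b + 5)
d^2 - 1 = (d - 1)*(d + 1)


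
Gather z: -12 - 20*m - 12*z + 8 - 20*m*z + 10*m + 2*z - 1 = -10*m + z*(-20*m - 10) - 5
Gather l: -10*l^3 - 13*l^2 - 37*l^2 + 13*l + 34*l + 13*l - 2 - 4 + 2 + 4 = -10*l^3 - 50*l^2 + 60*l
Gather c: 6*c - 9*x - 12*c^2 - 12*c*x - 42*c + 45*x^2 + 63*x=-12*c^2 + c*(-12*x - 36) + 45*x^2 + 54*x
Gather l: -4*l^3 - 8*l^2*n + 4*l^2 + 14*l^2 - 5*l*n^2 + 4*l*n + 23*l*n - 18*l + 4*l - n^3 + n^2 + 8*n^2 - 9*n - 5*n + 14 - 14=-4*l^3 + l^2*(18 - 8*n) + l*(-5*n^2 + 27*n - 14) - n^3 + 9*n^2 - 14*n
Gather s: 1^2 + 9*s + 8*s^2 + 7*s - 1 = 8*s^2 + 16*s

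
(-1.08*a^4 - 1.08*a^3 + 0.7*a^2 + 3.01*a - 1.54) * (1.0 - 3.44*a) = 3.7152*a^5 + 2.6352*a^4 - 3.488*a^3 - 9.6544*a^2 + 8.3076*a - 1.54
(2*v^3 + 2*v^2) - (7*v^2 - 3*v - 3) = 2*v^3 - 5*v^2 + 3*v + 3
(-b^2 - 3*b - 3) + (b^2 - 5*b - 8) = -8*b - 11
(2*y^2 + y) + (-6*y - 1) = 2*y^2 - 5*y - 1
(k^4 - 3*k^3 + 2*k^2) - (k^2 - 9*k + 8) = k^4 - 3*k^3 + k^2 + 9*k - 8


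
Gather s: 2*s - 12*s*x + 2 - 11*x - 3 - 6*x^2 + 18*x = s*(2 - 12*x) - 6*x^2 + 7*x - 1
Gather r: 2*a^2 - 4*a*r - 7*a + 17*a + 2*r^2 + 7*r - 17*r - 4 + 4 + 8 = 2*a^2 + 10*a + 2*r^2 + r*(-4*a - 10) + 8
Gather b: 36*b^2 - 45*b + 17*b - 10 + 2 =36*b^2 - 28*b - 8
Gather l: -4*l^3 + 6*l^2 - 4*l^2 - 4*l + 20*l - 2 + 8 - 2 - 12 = -4*l^3 + 2*l^2 + 16*l - 8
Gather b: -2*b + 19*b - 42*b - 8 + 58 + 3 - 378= -25*b - 325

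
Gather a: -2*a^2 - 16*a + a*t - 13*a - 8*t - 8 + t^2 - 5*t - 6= -2*a^2 + a*(t - 29) + t^2 - 13*t - 14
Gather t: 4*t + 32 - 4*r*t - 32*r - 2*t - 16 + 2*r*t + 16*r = -16*r + t*(2 - 2*r) + 16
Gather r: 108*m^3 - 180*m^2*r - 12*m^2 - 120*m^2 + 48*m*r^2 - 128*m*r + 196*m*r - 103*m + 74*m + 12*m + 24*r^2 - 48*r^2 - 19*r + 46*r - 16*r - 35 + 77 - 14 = 108*m^3 - 132*m^2 - 17*m + r^2*(48*m - 24) + r*(-180*m^2 + 68*m + 11) + 28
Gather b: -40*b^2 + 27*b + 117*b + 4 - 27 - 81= -40*b^2 + 144*b - 104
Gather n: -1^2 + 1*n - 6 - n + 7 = 0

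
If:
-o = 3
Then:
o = -3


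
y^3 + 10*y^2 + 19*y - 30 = (y - 1)*(y + 5)*(y + 6)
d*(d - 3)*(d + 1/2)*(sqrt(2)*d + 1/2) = sqrt(2)*d^4 - 5*sqrt(2)*d^3/2 + d^3/2 - 3*sqrt(2)*d^2/2 - 5*d^2/4 - 3*d/4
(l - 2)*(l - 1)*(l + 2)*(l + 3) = l^4 + 2*l^3 - 7*l^2 - 8*l + 12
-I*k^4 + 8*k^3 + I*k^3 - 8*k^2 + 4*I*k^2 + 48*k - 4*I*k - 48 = (k - 2*I)*(k + 4*I)*(k + 6*I)*(-I*k + I)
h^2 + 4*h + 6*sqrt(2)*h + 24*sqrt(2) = (h + 4)*(h + 6*sqrt(2))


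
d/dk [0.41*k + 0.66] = 0.410000000000000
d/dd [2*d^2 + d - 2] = 4*d + 1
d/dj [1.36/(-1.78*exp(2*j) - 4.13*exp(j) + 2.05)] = (4.8416*exp(j) + 5.6168)*exp(j)/(1.78*exp(2*j) + 4.13*exp(j) - 2.05)^2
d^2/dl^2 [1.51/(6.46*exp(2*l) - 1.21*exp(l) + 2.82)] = ((1.8271 - 39.0184*exp(l))*(6.46*exp(2*l) - 1.21*exp(l) + 2.82) + 1.51*(12.92*exp(l) - 1.21)*(25.84*exp(l) - 2.42)*exp(l))*exp(l)/(6.46*exp(2*l) - 1.21*exp(l) + 2.82)^3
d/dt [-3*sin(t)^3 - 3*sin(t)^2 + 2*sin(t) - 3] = (-9*sin(t)^2 - 6*sin(t) + 2)*cos(t)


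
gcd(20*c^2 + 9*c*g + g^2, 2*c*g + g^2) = 1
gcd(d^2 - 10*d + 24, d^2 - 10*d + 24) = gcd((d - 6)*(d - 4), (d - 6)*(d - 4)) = d^2 - 10*d + 24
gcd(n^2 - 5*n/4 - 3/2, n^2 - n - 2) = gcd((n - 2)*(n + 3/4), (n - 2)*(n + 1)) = n - 2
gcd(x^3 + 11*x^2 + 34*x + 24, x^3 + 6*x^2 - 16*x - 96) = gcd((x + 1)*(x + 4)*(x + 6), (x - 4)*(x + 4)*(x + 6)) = x^2 + 10*x + 24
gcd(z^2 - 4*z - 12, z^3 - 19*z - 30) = z + 2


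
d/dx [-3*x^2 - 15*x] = -6*x - 15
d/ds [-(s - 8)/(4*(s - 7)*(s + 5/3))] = 3*(3*s^2 - 48*s + 163)/(4*(9*s^4 - 96*s^3 + 46*s^2 + 1120*s + 1225))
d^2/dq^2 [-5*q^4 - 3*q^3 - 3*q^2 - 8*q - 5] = -60*q^2 - 18*q - 6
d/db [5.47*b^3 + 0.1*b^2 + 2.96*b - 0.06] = 16.41*b^2 + 0.2*b + 2.96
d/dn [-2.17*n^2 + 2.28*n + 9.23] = 2.28 - 4.34*n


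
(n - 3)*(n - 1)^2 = n^3 - 5*n^2 + 7*n - 3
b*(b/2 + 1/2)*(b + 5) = b^3/2 + 3*b^2 + 5*b/2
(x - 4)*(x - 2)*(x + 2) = x^3 - 4*x^2 - 4*x + 16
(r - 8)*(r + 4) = r^2 - 4*r - 32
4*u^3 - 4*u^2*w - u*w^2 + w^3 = (-2*u + w)*(-u + w)*(2*u + w)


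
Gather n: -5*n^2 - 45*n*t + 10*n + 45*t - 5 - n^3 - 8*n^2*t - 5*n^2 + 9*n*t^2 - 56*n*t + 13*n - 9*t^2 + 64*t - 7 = -n^3 + n^2*(-8*t - 10) + n*(9*t^2 - 101*t + 23) - 9*t^2 + 109*t - 12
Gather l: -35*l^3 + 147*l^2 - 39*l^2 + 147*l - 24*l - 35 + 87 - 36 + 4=-35*l^3 + 108*l^2 + 123*l + 20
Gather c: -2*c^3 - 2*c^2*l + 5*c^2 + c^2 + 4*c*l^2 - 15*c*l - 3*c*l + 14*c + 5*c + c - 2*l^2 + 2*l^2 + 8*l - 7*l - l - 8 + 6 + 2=-2*c^3 + c^2*(6 - 2*l) + c*(4*l^2 - 18*l + 20)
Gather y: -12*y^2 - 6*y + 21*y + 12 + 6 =-12*y^2 + 15*y + 18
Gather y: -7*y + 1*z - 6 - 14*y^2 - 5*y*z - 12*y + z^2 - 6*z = -14*y^2 + y*(-5*z - 19) + z^2 - 5*z - 6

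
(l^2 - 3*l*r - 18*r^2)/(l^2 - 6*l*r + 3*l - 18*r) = (l + 3*r)/(l + 3)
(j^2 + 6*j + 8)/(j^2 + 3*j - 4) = (j + 2)/(j - 1)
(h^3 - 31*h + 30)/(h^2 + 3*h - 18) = (h^2 - 6*h + 5)/(h - 3)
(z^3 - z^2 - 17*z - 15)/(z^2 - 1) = (z^2 - 2*z - 15)/(z - 1)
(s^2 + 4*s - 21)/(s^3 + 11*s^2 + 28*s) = (s - 3)/(s*(s + 4))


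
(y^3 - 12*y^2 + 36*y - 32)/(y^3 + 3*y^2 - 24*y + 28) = (y - 8)/(y + 7)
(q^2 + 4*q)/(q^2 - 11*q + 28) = q*(q + 4)/(q^2 - 11*q + 28)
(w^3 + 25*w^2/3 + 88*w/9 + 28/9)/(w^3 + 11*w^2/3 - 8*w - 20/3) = (3*w^2 + 23*w + 14)/(3*(w^2 + 3*w - 10))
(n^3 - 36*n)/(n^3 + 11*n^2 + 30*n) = (n - 6)/(n + 5)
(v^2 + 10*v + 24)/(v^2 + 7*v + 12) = (v + 6)/(v + 3)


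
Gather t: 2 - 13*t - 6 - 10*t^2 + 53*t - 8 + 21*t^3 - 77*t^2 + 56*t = 21*t^3 - 87*t^2 + 96*t - 12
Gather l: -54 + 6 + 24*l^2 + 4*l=24*l^2 + 4*l - 48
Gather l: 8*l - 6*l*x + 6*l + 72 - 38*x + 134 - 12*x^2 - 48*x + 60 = l*(14 - 6*x) - 12*x^2 - 86*x + 266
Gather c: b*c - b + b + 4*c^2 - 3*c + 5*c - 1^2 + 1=4*c^2 + c*(b + 2)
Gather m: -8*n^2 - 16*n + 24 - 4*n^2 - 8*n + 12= -12*n^2 - 24*n + 36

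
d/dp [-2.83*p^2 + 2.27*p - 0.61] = 2.27 - 5.66*p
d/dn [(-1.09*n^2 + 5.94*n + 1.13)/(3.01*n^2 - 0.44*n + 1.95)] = (-17.3998*n^2 - 11.0536*n + 12.0802)/(9.0601*n^4 - 2.6488*n^3 + 11.9326*n^2 - 1.716*n + 3.8025)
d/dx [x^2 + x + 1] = 2*x + 1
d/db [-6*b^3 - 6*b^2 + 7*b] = -18*b^2 - 12*b + 7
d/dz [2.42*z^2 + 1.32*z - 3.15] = 4.84*z + 1.32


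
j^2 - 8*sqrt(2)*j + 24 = (j - 6*sqrt(2))*(j - 2*sqrt(2))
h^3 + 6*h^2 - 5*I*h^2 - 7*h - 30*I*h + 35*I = (h - 1)*(h + 7)*(h - 5*I)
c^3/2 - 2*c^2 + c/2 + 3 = (c/2 + 1/2)*(c - 3)*(c - 2)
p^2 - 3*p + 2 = (p - 2)*(p - 1)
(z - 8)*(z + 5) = z^2 - 3*z - 40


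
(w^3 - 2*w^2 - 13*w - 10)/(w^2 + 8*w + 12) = (w^2 - 4*w - 5)/(w + 6)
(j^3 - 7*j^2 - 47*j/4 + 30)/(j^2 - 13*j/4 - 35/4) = (-4*j^3 + 28*j^2 + 47*j - 120)/(-4*j^2 + 13*j + 35)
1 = 1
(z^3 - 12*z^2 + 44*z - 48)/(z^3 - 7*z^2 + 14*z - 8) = (z - 6)/(z - 1)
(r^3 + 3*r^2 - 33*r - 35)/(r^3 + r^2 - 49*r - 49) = (r - 5)/(r - 7)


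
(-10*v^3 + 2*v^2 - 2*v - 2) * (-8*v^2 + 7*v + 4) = 80*v^5 - 86*v^4 - 10*v^3 + 10*v^2 - 22*v - 8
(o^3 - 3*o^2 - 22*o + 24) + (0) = o^3 - 3*o^2 - 22*o + 24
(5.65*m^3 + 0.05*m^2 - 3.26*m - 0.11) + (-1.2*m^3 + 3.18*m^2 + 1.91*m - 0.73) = 4.45*m^3 + 3.23*m^2 - 1.35*m - 0.84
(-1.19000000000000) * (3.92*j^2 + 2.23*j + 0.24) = -4.6648*j^2 - 2.6537*j - 0.2856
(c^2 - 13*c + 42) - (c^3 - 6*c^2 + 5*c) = -c^3 + 7*c^2 - 18*c + 42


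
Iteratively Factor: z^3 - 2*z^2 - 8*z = (z - 4)*(z^2 + 2*z) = (z - 4)*(z + 2)*(z)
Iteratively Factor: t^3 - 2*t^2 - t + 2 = (t + 1)*(t^2 - 3*t + 2) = (t - 1)*(t + 1)*(t - 2)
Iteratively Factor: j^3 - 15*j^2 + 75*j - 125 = (j - 5)*(j^2 - 10*j + 25) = (j - 5)^2*(j - 5)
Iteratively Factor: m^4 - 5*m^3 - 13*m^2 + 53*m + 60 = (m + 3)*(m^3 - 8*m^2 + 11*m + 20) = (m - 5)*(m + 3)*(m^2 - 3*m - 4) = (m - 5)*(m + 1)*(m + 3)*(m - 4)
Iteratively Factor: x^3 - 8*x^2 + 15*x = (x - 3)*(x^2 - 5*x) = x*(x - 3)*(x - 5)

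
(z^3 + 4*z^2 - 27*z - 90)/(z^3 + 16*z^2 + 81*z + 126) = (z - 5)/(z + 7)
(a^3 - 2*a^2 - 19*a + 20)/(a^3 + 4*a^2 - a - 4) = (a - 5)/(a + 1)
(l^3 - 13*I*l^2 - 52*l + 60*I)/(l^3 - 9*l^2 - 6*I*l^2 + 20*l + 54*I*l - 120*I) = (l^2 - 7*I*l - 10)/(l^2 - 9*l + 20)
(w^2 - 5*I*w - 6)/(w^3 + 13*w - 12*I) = (w - 2*I)/(w^2 + 3*I*w + 4)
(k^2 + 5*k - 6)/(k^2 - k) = (k + 6)/k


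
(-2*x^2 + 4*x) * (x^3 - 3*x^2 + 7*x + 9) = -2*x^5 + 10*x^4 - 26*x^3 + 10*x^2 + 36*x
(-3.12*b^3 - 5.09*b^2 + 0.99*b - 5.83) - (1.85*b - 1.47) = -3.12*b^3 - 5.09*b^2 - 0.86*b - 4.36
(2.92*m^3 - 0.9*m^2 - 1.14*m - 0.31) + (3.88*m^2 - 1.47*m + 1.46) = 2.92*m^3 + 2.98*m^2 - 2.61*m + 1.15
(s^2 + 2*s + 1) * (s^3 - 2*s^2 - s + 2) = s^5 - 4*s^3 - 2*s^2 + 3*s + 2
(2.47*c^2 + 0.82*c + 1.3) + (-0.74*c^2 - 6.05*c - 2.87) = 1.73*c^2 - 5.23*c - 1.57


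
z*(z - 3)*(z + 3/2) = z^3 - 3*z^2/2 - 9*z/2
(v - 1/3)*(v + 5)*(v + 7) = v^3 + 35*v^2/3 + 31*v - 35/3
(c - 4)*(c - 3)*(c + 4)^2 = c^4 + c^3 - 28*c^2 - 16*c + 192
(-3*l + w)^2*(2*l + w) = 18*l^3 - 3*l^2*w - 4*l*w^2 + w^3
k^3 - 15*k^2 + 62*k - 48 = (k - 8)*(k - 6)*(k - 1)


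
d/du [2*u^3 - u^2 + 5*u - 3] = 6*u^2 - 2*u + 5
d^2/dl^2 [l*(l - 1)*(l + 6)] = 6*l + 10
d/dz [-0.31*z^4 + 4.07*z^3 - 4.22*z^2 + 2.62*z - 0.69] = -1.24*z^3 + 12.21*z^2 - 8.44*z + 2.62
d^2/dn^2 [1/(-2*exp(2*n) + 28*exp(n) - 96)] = (-4*(exp(n) - 7)^2*exp(n) + (2*exp(n) - 7)*(exp(2*n) - 14*exp(n) + 48))*exp(n)/(exp(2*n) - 14*exp(n) + 48)^3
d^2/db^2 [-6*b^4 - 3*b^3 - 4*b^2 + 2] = -72*b^2 - 18*b - 8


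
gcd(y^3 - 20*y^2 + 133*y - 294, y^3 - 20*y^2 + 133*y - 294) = y^3 - 20*y^2 + 133*y - 294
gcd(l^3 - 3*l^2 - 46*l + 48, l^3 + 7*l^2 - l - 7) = l - 1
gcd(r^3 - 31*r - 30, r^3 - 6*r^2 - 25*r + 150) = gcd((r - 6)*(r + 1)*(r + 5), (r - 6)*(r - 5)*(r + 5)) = r^2 - r - 30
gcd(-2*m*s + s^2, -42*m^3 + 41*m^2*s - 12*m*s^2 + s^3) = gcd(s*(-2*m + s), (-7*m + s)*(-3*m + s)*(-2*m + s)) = -2*m + s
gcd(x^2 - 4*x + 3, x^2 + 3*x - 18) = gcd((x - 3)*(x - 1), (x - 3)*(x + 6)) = x - 3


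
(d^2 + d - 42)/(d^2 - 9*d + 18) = (d + 7)/(d - 3)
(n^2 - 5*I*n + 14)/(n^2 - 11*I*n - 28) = (n + 2*I)/(n - 4*I)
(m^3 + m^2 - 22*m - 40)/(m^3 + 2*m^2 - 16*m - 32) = (m - 5)/(m - 4)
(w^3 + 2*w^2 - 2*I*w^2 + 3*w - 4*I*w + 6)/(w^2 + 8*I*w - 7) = (w^2 + w*(2 - 3*I) - 6*I)/(w + 7*I)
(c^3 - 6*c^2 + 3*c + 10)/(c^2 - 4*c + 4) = (c^2 - 4*c - 5)/(c - 2)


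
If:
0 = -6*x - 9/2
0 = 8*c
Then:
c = 0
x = -3/4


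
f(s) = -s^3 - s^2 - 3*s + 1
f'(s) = -3*s^2 - 2*s - 3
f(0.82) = -2.68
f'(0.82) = -6.66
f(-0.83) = 3.37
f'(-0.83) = -3.41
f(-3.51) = 42.45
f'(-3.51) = -32.94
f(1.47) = -8.75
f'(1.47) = -12.42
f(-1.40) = 5.98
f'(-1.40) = -6.08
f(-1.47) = 6.43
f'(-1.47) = -6.54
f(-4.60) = 90.98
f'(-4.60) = -57.28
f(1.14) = -5.20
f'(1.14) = -9.18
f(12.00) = -1907.00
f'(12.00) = -459.00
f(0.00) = 1.00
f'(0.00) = -3.00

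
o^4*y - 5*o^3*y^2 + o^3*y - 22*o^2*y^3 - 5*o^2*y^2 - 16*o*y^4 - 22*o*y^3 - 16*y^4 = (o - 8*y)*(o + y)*(o + 2*y)*(o*y + y)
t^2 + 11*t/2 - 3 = (t - 1/2)*(t + 6)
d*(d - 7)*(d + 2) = d^3 - 5*d^2 - 14*d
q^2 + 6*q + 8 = (q + 2)*(q + 4)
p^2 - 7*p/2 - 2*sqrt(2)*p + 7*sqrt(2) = (p - 7/2)*(p - 2*sqrt(2))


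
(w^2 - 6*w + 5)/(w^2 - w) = (w - 5)/w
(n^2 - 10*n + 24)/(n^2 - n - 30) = (n - 4)/(n + 5)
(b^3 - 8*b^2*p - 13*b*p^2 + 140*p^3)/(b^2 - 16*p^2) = (-b^2 + 12*b*p - 35*p^2)/(-b + 4*p)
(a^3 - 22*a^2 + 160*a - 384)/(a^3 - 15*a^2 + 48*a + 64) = (a - 6)/(a + 1)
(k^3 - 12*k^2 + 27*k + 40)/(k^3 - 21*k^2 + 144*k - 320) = (k + 1)/(k - 8)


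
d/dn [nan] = 0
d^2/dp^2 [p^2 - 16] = 2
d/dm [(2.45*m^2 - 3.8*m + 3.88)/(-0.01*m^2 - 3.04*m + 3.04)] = (-7.486*m^2 + 14.9736*m + 0.2432)/(0.0001*m^4 + 0.0608*m^3 + 9.1808*m^2 - 18.4832*m + 9.2416)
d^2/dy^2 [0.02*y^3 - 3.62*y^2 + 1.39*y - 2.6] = 0.12*y - 7.24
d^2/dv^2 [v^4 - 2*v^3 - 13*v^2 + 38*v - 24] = 12*v^2 - 12*v - 26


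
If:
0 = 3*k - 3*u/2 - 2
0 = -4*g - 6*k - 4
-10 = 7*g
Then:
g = -10/7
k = 2/7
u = -16/21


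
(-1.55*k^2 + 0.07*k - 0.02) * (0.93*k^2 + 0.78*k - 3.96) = -1.4415*k^4 - 1.1439*k^3 + 6.174*k^2 - 0.2928*k + 0.0792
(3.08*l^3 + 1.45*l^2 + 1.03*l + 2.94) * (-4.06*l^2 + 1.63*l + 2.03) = -12.5048*l^5 - 0.8666*l^4 + 4.4341*l^3 - 7.314*l^2 + 6.8831*l + 5.9682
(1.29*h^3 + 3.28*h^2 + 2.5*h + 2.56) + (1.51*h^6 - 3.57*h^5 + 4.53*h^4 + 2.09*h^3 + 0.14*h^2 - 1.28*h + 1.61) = 1.51*h^6 - 3.57*h^5 + 4.53*h^4 + 3.38*h^3 + 3.42*h^2 + 1.22*h + 4.17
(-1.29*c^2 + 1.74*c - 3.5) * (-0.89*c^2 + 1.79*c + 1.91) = 1.1481*c^4 - 3.8577*c^3 + 3.7657*c^2 - 2.9416*c - 6.685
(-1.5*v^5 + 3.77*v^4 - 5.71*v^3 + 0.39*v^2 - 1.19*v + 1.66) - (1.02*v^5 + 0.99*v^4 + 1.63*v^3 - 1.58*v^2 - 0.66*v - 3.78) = -2.52*v^5 + 2.78*v^4 - 7.34*v^3 + 1.97*v^2 - 0.53*v + 5.44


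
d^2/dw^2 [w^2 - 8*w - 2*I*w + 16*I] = 2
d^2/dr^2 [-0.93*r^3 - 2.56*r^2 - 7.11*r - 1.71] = -5.58*r - 5.12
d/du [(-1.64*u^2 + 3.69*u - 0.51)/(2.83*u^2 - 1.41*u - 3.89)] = (-8.1303*u^2 + 15.6458*u - 15.0732)/(8.0089*u^4 - 7.9806*u^3 - 20.0293*u^2 + 10.9698*u + 15.1321)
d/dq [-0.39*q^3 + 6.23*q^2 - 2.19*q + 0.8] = -1.17*q^2 + 12.46*q - 2.19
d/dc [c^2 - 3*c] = 2*c - 3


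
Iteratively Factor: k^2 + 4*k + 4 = (k + 2)*(k + 2)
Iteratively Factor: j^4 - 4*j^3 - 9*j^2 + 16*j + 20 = (j - 2)*(j^3 - 2*j^2 - 13*j - 10) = (j - 5)*(j - 2)*(j^2 + 3*j + 2) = (j - 5)*(j - 2)*(j + 1)*(j + 2)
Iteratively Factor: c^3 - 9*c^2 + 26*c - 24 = (c - 4)*(c^2 - 5*c + 6) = (c - 4)*(c - 2)*(c - 3)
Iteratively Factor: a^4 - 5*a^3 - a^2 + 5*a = (a - 5)*(a^3 - a) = (a - 5)*(a + 1)*(a^2 - a) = a*(a - 5)*(a + 1)*(a - 1)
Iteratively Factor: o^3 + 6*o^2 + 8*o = (o)*(o^2 + 6*o + 8) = o*(o + 2)*(o + 4)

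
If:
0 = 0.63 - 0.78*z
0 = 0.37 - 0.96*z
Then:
No Solution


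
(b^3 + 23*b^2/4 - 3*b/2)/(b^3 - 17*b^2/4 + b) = (b + 6)/(b - 4)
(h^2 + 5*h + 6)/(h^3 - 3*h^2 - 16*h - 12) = (h + 3)/(h^2 - 5*h - 6)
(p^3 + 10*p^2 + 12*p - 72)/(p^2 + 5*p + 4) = (p^3 + 10*p^2 + 12*p - 72)/(p^2 + 5*p + 4)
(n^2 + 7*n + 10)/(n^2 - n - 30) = (n + 2)/(n - 6)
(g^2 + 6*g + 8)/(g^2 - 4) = (g + 4)/(g - 2)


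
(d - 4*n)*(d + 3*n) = d^2 - d*n - 12*n^2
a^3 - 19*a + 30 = (a - 3)*(a - 2)*(a + 5)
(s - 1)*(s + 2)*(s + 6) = s^3 + 7*s^2 + 4*s - 12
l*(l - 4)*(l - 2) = l^3 - 6*l^2 + 8*l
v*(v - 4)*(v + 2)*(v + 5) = v^4 + 3*v^3 - 18*v^2 - 40*v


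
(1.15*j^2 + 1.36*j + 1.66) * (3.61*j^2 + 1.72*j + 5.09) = 4.1515*j^4 + 6.8876*j^3 + 14.1853*j^2 + 9.7776*j + 8.4494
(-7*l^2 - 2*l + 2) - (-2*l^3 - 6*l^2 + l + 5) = 2*l^3 - l^2 - 3*l - 3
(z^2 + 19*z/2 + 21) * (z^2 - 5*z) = z^4 + 9*z^3/2 - 53*z^2/2 - 105*z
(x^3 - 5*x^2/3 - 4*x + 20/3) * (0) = 0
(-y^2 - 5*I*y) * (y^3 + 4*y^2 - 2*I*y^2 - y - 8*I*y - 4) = -y^5 - 4*y^4 - 3*I*y^4 - 9*y^3 - 12*I*y^3 - 36*y^2 + 5*I*y^2 + 20*I*y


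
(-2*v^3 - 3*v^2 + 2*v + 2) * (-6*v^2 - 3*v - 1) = 12*v^5 + 24*v^4 - v^3 - 15*v^2 - 8*v - 2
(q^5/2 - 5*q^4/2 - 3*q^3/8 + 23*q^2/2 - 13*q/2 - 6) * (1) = q^5/2 - 5*q^4/2 - 3*q^3/8 + 23*q^2/2 - 13*q/2 - 6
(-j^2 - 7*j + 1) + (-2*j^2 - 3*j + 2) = -3*j^2 - 10*j + 3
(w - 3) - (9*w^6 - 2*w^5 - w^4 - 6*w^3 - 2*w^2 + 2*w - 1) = -9*w^6 + 2*w^5 + w^4 + 6*w^3 + 2*w^2 - w - 2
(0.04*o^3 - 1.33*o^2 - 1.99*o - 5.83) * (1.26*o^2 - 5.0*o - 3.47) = 0.0504*o^5 - 1.8758*o^4 + 4.0038*o^3 + 7.2193*o^2 + 36.0553*o + 20.2301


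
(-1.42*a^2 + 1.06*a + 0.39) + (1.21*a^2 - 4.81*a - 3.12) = -0.21*a^2 - 3.75*a - 2.73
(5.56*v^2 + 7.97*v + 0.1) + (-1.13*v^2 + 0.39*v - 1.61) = 4.43*v^2 + 8.36*v - 1.51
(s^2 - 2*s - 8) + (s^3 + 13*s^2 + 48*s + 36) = s^3 + 14*s^2 + 46*s + 28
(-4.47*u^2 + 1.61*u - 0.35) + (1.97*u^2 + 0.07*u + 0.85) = -2.5*u^2 + 1.68*u + 0.5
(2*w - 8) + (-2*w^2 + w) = -2*w^2 + 3*w - 8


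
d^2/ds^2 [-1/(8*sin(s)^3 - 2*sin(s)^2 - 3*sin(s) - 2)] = ((-3*sin(s) + 18*sin(3*s) - 4*cos(2*s))*(-3*sin(s) + 2*sin(3*s) - cos(2*s) + 3) + 2*(-24*sin(s)^2 + 4*sin(s) + 3)^2*cos(s)^2)/(-3*sin(s) + 2*sin(3*s) - cos(2*s) + 3)^3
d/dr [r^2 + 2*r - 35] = 2*r + 2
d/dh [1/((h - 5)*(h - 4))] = (9 - 2*h)/(h^4 - 18*h^3 + 121*h^2 - 360*h + 400)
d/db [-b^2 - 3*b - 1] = -2*b - 3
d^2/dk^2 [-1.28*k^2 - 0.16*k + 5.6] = -2.56000000000000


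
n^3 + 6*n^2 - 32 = (n - 2)*(n + 4)^2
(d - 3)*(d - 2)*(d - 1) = d^3 - 6*d^2 + 11*d - 6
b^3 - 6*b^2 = b^2*(b - 6)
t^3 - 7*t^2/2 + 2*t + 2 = (t - 2)^2*(t + 1/2)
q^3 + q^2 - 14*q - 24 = (q - 4)*(q + 2)*(q + 3)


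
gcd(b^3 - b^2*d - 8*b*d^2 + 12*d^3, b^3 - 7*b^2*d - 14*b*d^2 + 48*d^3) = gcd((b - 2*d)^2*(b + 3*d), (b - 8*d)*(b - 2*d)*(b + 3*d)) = b^2 + b*d - 6*d^2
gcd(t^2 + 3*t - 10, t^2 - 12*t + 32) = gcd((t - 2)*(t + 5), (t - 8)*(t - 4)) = 1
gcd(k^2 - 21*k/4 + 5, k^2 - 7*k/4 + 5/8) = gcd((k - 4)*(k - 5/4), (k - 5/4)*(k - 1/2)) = k - 5/4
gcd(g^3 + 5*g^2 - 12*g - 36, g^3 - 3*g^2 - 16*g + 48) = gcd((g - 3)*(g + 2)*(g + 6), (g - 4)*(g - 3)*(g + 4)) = g - 3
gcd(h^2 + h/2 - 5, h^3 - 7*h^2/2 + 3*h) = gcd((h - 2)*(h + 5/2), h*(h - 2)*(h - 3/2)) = h - 2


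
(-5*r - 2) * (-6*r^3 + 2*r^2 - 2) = 30*r^4 + 2*r^3 - 4*r^2 + 10*r + 4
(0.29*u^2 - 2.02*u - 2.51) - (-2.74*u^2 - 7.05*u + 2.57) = 3.03*u^2 + 5.03*u - 5.08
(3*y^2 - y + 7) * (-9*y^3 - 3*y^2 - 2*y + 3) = -27*y^5 - 66*y^3 - 10*y^2 - 17*y + 21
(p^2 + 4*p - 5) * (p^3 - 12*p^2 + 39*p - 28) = p^5 - 8*p^4 - 14*p^3 + 188*p^2 - 307*p + 140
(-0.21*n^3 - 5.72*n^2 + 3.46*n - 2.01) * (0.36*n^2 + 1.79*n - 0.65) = -0.0756*n^5 - 2.4351*n^4 - 8.8567*n^3 + 9.1878*n^2 - 5.8469*n + 1.3065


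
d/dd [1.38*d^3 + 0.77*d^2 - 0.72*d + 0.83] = 4.14*d^2 + 1.54*d - 0.72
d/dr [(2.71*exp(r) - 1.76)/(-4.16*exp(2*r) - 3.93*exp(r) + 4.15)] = (11.2736*exp(2*r) - 14.6432*exp(r) + 4.3297)*exp(r)/(17.3056*exp(4*r) + 32.6976*exp(3*r) - 19.0831*exp(2*r) - 32.619*exp(r) + 17.2225)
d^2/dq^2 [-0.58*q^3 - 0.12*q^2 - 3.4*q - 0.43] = -3.48*q - 0.24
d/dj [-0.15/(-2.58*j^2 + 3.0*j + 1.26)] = (0.45 - 0.774*j)/(-2.58*j^2 + 3.0*j + 1.26)^2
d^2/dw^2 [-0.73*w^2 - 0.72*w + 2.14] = -1.46000000000000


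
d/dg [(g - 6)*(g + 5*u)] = 2*g + 5*u - 6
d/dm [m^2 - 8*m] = 2*m - 8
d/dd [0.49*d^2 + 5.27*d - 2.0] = 0.98*d + 5.27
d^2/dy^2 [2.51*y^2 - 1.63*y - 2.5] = 5.02000000000000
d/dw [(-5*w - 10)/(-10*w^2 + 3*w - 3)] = 5*(-10*w^2 - 40*w + 9)/(100*w^4 - 60*w^3 + 69*w^2 - 18*w + 9)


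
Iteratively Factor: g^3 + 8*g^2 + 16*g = (g + 4)*(g^2 + 4*g) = g*(g + 4)*(g + 4)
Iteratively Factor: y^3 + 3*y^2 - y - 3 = (y + 1)*(y^2 + 2*y - 3) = (y + 1)*(y + 3)*(y - 1)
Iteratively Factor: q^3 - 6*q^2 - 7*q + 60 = (q - 5)*(q^2 - q - 12) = (q - 5)*(q + 3)*(q - 4)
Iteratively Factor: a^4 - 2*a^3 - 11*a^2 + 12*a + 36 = (a + 2)*(a^3 - 4*a^2 - 3*a + 18) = (a - 3)*(a + 2)*(a^2 - a - 6) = (a - 3)*(a + 2)^2*(a - 3)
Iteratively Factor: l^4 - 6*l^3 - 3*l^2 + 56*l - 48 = (l - 4)*(l^3 - 2*l^2 - 11*l + 12) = (l - 4)*(l + 3)*(l^2 - 5*l + 4) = (l - 4)^2*(l + 3)*(l - 1)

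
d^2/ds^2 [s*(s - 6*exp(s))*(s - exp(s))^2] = -8*s^3*exp(s) + 52*s^2*exp(2*s) - 48*s^2*exp(s) + 12*s^2 - 54*s*exp(3*s) + 104*s*exp(2*s) - 48*s*exp(s) - 36*exp(3*s) + 26*exp(2*s)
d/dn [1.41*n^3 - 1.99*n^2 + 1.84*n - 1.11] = 4.23*n^2 - 3.98*n + 1.84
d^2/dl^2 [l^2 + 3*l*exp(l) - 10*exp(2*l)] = 3*l*exp(l) - 40*exp(2*l) + 6*exp(l) + 2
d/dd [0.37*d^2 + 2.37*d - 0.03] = 0.74*d + 2.37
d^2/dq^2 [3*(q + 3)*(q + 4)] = 6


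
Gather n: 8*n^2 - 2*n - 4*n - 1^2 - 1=8*n^2 - 6*n - 2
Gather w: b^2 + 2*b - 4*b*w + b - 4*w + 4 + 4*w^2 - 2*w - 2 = b^2 + 3*b + 4*w^2 + w*(-4*b - 6) + 2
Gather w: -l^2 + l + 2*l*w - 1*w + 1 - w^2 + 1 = -l^2 + l - w^2 + w*(2*l - 1) + 2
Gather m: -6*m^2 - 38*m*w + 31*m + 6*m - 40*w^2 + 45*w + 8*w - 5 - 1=-6*m^2 + m*(37 - 38*w) - 40*w^2 + 53*w - 6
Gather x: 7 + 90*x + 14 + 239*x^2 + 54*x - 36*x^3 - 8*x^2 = -36*x^3 + 231*x^2 + 144*x + 21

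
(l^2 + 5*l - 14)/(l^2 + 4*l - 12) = (l + 7)/(l + 6)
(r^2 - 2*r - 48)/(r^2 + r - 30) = (r - 8)/(r - 5)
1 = 1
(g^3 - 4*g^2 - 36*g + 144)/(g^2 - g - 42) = (g^2 - 10*g + 24)/(g - 7)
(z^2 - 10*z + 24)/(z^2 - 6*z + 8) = (z - 6)/(z - 2)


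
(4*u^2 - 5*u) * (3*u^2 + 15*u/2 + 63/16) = 12*u^4 + 15*u^3 - 87*u^2/4 - 315*u/16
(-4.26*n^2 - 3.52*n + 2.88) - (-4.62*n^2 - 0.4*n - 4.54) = 0.36*n^2 - 3.12*n + 7.42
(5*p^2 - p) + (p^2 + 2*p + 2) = 6*p^2 + p + 2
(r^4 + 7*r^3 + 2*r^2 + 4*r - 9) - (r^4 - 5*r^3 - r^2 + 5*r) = 12*r^3 + 3*r^2 - r - 9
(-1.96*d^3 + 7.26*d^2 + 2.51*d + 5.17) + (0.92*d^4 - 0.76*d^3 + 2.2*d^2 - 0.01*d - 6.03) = 0.92*d^4 - 2.72*d^3 + 9.46*d^2 + 2.5*d - 0.86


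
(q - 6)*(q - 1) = q^2 - 7*q + 6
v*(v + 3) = v^2 + 3*v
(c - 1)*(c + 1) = c^2 - 1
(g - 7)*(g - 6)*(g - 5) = g^3 - 18*g^2 + 107*g - 210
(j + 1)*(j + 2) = j^2 + 3*j + 2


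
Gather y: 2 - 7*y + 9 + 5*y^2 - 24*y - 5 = 5*y^2 - 31*y + 6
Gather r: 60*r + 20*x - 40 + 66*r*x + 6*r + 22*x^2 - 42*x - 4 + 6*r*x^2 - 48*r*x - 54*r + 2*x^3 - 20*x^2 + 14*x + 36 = r*(6*x^2 + 18*x + 12) + 2*x^3 + 2*x^2 - 8*x - 8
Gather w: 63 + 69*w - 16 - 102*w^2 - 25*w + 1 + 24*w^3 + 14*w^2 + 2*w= 24*w^3 - 88*w^2 + 46*w + 48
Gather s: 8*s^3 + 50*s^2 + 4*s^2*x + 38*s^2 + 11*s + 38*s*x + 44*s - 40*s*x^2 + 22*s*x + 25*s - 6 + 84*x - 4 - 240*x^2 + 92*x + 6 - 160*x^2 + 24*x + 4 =8*s^3 + s^2*(4*x + 88) + s*(-40*x^2 + 60*x + 80) - 400*x^2 + 200*x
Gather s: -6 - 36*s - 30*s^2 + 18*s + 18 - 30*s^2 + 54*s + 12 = -60*s^2 + 36*s + 24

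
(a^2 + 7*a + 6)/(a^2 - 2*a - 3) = (a + 6)/(a - 3)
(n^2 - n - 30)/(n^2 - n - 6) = (-n^2 + n + 30)/(-n^2 + n + 6)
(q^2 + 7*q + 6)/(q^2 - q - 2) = (q + 6)/(q - 2)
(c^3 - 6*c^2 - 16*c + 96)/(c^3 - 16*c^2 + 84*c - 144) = (c + 4)/(c - 6)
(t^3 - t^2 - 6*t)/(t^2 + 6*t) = (t^2 - t - 6)/(t + 6)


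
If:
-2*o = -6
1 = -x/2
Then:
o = 3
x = -2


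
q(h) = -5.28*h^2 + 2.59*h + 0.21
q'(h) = 2.59 - 10.56*h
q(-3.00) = -55.08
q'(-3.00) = 34.27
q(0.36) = 0.46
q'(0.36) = -1.21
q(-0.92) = -6.64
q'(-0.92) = 12.31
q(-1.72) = -19.87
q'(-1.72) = 20.75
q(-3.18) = -61.42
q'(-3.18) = 36.17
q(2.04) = -16.48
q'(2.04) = -18.95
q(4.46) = -93.27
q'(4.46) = -44.51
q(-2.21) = -31.30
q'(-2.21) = 25.93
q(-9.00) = -450.78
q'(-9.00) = 97.63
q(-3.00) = -55.08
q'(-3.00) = 34.27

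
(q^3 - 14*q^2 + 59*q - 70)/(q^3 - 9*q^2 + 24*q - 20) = (q - 7)/(q - 2)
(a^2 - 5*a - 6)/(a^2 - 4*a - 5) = (a - 6)/(a - 5)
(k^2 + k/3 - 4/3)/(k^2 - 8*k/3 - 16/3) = (k - 1)/(k - 4)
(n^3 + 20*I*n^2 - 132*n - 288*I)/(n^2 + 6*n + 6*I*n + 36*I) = (n^2 + 14*I*n - 48)/(n + 6)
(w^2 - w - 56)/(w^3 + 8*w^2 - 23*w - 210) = (w - 8)/(w^2 + w - 30)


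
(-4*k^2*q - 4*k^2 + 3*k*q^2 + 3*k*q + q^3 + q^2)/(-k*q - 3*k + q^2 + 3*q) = (4*k*q + 4*k + q^2 + q)/(q + 3)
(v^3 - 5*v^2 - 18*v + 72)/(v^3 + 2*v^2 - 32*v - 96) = (v - 3)/(v + 4)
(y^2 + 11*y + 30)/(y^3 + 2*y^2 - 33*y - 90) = (y + 6)/(y^2 - 3*y - 18)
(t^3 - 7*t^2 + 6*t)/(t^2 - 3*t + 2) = t*(t - 6)/(t - 2)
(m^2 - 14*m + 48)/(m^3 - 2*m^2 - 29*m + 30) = (m - 8)/(m^2 + 4*m - 5)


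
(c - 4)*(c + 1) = c^2 - 3*c - 4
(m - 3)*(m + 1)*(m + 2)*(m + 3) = m^4 + 3*m^3 - 7*m^2 - 27*m - 18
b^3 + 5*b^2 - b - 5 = (b - 1)*(b + 1)*(b + 5)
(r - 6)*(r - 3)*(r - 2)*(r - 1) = r^4 - 12*r^3 + 47*r^2 - 72*r + 36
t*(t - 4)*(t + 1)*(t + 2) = t^4 - t^3 - 10*t^2 - 8*t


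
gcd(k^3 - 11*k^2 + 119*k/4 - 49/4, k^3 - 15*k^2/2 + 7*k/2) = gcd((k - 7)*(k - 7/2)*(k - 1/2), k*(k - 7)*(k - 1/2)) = k^2 - 15*k/2 + 7/2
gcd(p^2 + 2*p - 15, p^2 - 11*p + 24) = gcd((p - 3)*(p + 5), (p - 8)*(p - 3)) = p - 3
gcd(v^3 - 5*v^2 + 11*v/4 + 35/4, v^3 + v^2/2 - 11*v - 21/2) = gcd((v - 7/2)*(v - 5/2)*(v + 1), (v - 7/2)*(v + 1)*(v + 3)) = v^2 - 5*v/2 - 7/2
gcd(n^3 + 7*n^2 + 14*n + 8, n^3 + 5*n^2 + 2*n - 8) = n^2 + 6*n + 8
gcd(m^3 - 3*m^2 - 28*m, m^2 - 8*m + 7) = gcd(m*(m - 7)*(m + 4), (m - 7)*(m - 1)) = m - 7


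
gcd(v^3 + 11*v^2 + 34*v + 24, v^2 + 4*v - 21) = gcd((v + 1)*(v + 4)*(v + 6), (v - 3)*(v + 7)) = 1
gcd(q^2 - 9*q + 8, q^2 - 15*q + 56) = q - 8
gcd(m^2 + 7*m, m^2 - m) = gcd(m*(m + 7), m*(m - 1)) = m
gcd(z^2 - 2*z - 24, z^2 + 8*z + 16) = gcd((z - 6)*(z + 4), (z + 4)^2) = z + 4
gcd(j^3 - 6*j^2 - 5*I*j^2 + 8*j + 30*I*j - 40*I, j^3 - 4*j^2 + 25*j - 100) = j^2 + j*(-4 - 5*I) + 20*I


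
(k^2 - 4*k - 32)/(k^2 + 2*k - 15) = (k^2 - 4*k - 32)/(k^2 + 2*k - 15)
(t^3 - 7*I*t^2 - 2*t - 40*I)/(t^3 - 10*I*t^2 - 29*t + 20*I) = (t + 2*I)/(t - I)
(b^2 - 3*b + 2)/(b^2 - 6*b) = (b^2 - 3*b + 2)/(b*(b - 6))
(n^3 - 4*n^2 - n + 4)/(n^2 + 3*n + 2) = (n^2 - 5*n + 4)/(n + 2)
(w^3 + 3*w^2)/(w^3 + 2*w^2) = (w + 3)/(w + 2)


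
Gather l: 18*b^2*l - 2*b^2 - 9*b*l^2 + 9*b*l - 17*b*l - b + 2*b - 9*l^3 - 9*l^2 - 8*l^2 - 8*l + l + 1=-2*b^2 + b - 9*l^3 + l^2*(-9*b - 17) + l*(18*b^2 - 8*b - 7) + 1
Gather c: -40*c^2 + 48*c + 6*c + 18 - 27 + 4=-40*c^2 + 54*c - 5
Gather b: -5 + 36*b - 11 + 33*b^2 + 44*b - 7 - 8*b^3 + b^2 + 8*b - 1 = -8*b^3 + 34*b^2 + 88*b - 24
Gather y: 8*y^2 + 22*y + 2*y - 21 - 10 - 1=8*y^2 + 24*y - 32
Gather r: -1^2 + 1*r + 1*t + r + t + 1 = 2*r + 2*t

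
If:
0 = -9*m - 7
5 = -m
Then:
No Solution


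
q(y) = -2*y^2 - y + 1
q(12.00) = -299.00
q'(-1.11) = 3.44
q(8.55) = -153.76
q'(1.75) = -8.00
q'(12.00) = -49.00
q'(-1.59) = 5.36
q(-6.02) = -65.46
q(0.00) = 1.00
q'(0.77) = -4.08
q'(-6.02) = 23.08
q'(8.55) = -35.20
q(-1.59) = -2.47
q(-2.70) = -10.88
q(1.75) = -6.88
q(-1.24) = -0.84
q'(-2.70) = 9.80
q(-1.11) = -0.35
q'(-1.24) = 3.96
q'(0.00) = -1.00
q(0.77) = -0.96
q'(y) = -4*y - 1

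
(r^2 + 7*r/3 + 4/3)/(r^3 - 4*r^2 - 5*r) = (r + 4/3)/(r*(r - 5))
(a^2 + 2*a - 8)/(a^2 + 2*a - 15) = (a^2 + 2*a - 8)/(a^2 + 2*a - 15)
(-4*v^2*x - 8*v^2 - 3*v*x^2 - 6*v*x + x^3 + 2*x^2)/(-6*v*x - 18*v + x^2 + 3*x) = (4*v^2*x + 8*v^2 + 3*v*x^2 + 6*v*x - x^3 - 2*x^2)/(6*v*x + 18*v - x^2 - 3*x)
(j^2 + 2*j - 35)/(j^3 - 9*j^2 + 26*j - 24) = (j^2 + 2*j - 35)/(j^3 - 9*j^2 + 26*j - 24)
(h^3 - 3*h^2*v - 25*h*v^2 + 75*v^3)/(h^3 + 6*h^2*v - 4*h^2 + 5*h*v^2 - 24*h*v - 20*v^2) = (h^2 - 8*h*v + 15*v^2)/(h^2 + h*v - 4*h - 4*v)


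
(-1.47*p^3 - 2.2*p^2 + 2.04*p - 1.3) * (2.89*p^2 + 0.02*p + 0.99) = -4.2483*p^5 - 6.3874*p^4 + 4.3963*p^3 - 5.8942*p^2 + 1.9936*p - 1.287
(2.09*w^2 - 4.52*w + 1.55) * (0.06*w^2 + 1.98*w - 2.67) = 0.1254*w^4 + 3.867*w^3 - 14.4369*w^2 + 15.1374*w - 4.1385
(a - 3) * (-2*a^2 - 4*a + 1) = -2*a^3 + 2*a^2 + 13*a - 3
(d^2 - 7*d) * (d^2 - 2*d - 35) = d^4 - 9*d^3 - 21*d^2 + 245*d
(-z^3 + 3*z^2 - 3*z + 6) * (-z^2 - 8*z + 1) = z^5 + 5*z^4 - 22*z^3 + 21*z^2 - 51*z + 6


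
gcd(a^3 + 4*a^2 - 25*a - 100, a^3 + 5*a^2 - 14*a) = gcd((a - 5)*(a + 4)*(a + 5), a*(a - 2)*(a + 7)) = 1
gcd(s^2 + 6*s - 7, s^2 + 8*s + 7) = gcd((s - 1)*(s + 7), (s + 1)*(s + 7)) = s + 7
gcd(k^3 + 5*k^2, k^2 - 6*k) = k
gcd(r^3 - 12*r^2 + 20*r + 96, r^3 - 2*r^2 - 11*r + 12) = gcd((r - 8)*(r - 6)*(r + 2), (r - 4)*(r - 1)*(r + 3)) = 1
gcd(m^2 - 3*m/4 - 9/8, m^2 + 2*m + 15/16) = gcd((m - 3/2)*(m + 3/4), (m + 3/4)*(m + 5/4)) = m + 3/4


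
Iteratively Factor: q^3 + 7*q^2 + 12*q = (q)*(q^2 + 7*q + 12) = q*(q + 3)*(q + 4)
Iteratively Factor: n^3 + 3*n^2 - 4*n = (n - 1)*(n^2 + 4*n) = n*(n - 1)*(n + 4)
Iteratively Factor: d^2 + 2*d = (d + 2)*(d)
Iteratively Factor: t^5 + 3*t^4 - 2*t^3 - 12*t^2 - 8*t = (t + 1)*(t^4 + 2*t^3 - 4*t^2 - 8*t) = (t + 1)*(t + 2)*(t^3 - 4*t) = (t + 1)*(t + 2)^2*(t^2 - 2*t) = (t - 2)*(t + 1)*(t + 2)^2*(t)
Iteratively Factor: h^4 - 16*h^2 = (h)*(h^3 - 16*h) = h*(h - 4)*(h^2 + 4*h) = h^2*(h - 4)*(h + 4)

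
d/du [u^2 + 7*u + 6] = 2*u + 7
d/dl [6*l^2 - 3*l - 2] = 12*l - 3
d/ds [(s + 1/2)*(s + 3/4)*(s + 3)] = 3*s^2 + 17*s/2 + 33/8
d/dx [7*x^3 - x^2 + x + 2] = 21*x^2 - 2*x + 1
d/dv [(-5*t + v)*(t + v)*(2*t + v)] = -13*t^2 - 4*t*v + 3*v^2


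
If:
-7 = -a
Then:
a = 7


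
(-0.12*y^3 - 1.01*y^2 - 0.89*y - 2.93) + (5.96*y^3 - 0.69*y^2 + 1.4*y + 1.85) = 5.84*y^3 - 1.7*y^2 + 0.51*y - 1.08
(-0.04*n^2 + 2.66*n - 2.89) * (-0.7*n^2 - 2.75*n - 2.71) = 0.028*n^4 - 1.752*n^3 - 5.1836*n^2 + 0.7389*n + 7.8319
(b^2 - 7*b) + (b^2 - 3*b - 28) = 2*b^2 - 10*b - 28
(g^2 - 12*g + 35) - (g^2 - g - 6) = 41 - 11*g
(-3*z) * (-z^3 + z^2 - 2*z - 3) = 3*z^4 - 3*z^3 + 6*z^2 + 9*z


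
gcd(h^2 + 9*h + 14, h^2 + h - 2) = h + 2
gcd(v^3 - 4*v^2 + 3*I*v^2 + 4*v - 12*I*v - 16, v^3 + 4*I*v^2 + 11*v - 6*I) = v - I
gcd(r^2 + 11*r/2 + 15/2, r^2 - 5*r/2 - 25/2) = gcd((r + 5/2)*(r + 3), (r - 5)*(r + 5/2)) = r + 5/2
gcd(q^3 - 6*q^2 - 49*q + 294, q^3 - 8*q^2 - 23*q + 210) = q^2 - 13*q + 42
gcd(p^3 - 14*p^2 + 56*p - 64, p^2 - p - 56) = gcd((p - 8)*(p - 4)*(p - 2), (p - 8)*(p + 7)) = p - 8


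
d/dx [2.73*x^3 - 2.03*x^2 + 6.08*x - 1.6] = 8.19*x^2 - 4.06*x + 6.08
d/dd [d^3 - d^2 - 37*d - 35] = 3*d^2 - 2*d - 37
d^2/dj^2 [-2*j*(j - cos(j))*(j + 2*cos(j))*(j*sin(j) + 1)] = 2*j^4*sin(j) + 4*j^3*sin(2*j) - 16*j^3*cos(j) - 25*j^2*sin(j) - 9*j^2*sin(3*j) + 2*j^2*cos(j) - 12*j^2*cos(2*j) + 8*j*sin(j) - 6*j*sin(2*j) + 4*j*cos(j) - 8*j*cos(2*j) + 12*j*cos(3*j) - 12*j + 2*sin(j) - 8*sin(2*j) + 2*sin(3*j) - 4*cos(j)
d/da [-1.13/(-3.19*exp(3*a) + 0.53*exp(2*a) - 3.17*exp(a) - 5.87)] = (-10.8141*exp(2*a) + 1.1978*exp(a) - 3.5821)*exp(a)/(3.19*exp(3*a) - 0.53*exp(2*a) + 3.17*exp(a) + 5.87)^2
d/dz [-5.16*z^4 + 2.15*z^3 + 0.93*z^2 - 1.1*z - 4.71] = -20.64*z^3 + 6.45*z^2 + 1.86*z - 1.1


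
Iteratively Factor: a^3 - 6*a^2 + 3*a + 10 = (a - 5)*(a^2 - a - 2) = (a - 5)*(a + 1)*(a - 2)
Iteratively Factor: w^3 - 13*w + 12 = (w - 1)*(w^2 + w - 12) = (w - 1)*(w + 4)*(w - 3)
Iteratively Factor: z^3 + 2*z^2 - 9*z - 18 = (z - 3)*(z^2 + 5*z + 6) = (z - 3)*(z + 3)*(z + 2)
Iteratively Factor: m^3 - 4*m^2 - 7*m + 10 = (m - 1)*(m^2 - 3*m - 10) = (m - 5)*(m - 1)*(m + 2)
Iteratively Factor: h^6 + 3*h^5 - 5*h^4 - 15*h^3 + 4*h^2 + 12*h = (h + 3)*(h^5 - 5*h^3 + 4*h) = h*(h + 3)*(h^4 - 5*h^2 + 4) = h*(h + 1)*(h + 3)*(h^3 - h^2 - 4*h + 4) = h*(h + 1)*(h + 2)*(h + 3)*(h^2 - 3*h + 2) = h*(h - 1)*(h + 1)*(h + 2)*(h + 3)*(h - 2)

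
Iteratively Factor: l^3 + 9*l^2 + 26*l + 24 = (l + 4)*(l^2 + 5*l + 6) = (l + 3)*(l + 4)*(l + 2)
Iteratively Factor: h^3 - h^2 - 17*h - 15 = (h + 3)*(h^2 - 4*h - 5) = (h + 1)*(h + 3)*(h - 5)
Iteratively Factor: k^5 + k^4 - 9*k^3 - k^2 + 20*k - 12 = (k + 2)*(k^4 - k^3 - 7*k^2 + 13*k - 6) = (k + 2)*(k + 3)*(k^3 - 4*k^2 + 5*k - 2) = (k - 1)*(k + 2)*(k + 3)*(k^2 - 3*k + 2) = (k - 2)*(k - 1)*(k + 2)*(k + 3)*(k - 1)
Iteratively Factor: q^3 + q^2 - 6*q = (q + 3)*(q^2 - 2*q) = q*(q + 3)*(q - 2)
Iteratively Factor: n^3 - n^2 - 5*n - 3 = (n - 3)*(n^2 + 2*n + 1) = (n - 3)*(n + 1)*(n + 1)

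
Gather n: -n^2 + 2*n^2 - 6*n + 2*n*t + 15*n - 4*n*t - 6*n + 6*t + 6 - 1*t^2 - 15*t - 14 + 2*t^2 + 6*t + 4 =n^2 + n*(3 - 2*t) + t^2 - 3*t - 4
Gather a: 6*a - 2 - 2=6*a - 4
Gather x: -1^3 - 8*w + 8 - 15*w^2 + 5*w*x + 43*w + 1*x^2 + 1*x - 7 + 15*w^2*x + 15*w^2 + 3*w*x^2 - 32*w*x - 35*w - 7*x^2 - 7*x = x^2*(3*w - 6) + x*(15*w^2 - 27*w - 6)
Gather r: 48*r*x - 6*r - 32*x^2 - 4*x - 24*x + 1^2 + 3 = r*(48*x - 6) - 32*x^2 - 28*x + 4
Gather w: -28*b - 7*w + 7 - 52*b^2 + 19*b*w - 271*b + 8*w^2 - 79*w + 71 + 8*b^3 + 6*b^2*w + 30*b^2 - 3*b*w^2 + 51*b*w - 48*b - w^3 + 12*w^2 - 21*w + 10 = 8*b^3 - 22*b^2 - 347*b - w^3 + w^2*(20 - 3*b) + w*(6*b^2 + 70*b - 107) + 88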